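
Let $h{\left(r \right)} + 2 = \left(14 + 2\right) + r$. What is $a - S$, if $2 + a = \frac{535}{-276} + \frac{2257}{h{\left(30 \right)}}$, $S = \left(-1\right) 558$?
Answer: $\frac{459466}{759} \approx 605.36$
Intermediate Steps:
$h{\left(r \right)} = 14 + r$ ($h{\left(r \right)} = -2 + \left(\left(14 + 2\right) + r\right) = -2 + \left(16 + r\right) = 14 + r$)
$S = -558$
$a = \frac{35944}{759}$ ($a = -2 + \left(\frac{535}{-276} + \frac{2257}{14 + 30}\right) = -2 + \left(535 \left(- \frac{1}{276}\right) + \frac{2257}{44}\right) = -2 + \left(- \frac{535}{276} + 2257 \cdot \frac{1}{44}\right) = -2 + \left(- \frac{535}{276} + \frac{2257}{44}\right) = -2 + \frac{37462}{759} = \frac{35944}{759} \approx 47.357$)
$a - S = \frac{35944}{759} - -558 = \frac{35944}{759} + 558 = \frac{459466}{759}$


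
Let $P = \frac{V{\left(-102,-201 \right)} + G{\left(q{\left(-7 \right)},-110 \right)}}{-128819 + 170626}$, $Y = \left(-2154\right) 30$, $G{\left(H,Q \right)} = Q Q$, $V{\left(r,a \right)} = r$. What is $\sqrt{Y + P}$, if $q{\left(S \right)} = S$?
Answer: $\frac{i \sqrt{112943965989994}}{41807} \approx 254.2 i$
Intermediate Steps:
$G{\left(H,Q \right)} = Q^{2}$
$Y = -64620$
$P = \frac{11998}{41807}$ ($P = \frac{-102 + \left(-110\right)^{2}}{-128819 + 170626} = \frac{-102 + 12100}{41807} = 11998 \cdot \frac{1}{41807} = \frac{11998}{41807} \approx 0.28699$)
$\sqrt{Y + P} = \sqrt{-64620 + \frac{11998}{41807}} = \sqrt{- \frac{2701556342}{41807}} = \frac{i \sqrt{112943965989994}}{41807}$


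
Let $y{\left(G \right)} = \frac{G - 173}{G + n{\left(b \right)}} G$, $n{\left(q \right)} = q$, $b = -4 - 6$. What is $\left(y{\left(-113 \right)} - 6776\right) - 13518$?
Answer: $- \frac{2528480}{123} \approx -20557.0$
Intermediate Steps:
$b = -10$
$y{\left(G \right)} = \frac{G \left(-173 + G\right)}{-10 + G}$ ($y{\left(G \right)} = \frac{G - 173}{G - 10} G = \frac{-173 + G}{-10 + G} G = \frac{G \left(-173 + G\right)}{-10 + G}$)
$\left(y{\left(-113 \right)} - 6776\right) - 13518 = \left(- \frac{113 \left(-173 - 113\right)}{-10 - 113} - 6776\right) - 13518 = \left(\left(-113\right) \frac{1}{-123} \left(-286\right) - 6776\right) - 13518 = \left(\left(-113\right) \left(- \frac{1}{123}\right) \left(-286\right) - 6776\right) - 13518 = \left(- \frac{32318}{123} - 6776\right) - 13518 = - \frac{865766}{123} - 13518 = - \frac{2528480}{123}$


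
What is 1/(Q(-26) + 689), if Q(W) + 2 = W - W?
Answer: 1/687 ≈ 0.0014556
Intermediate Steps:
Q(W) = -2 (Q(W) = -2 + (W - W) = -2 + 0 = -2)
1/(Q(-26) + 689) = 1/(-2 + 689) = 1/687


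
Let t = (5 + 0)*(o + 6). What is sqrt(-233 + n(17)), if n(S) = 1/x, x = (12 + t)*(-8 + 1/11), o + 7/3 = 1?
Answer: I*sqrt(2201761722)/3074 ≈ 15.264*I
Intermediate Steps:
o = -4/3 (o = -7/3 + 1 = -4/3 ≈ -1.3333)
t = 70/3 (t = (5 + 0)*(-4/3 + 6) = 5*(14/3) = 70/3 ≈ 23.333)
x = -3074/11 (x = (12 + 70/3)*(-8 + 1/11) = 106*(-8 + 1/11)/3 = (106/3)*(-87/11) = -3074/11 ≈ -279.45)
n(S) = -11/3074 (n(S) = 1/(-3074/11) = -11/3074)
sqrt(-233 + n(17)) = sqrt(-233 - 11/3074) = sqrt(-716253/3074) = I*sqrt(2201761722)/3074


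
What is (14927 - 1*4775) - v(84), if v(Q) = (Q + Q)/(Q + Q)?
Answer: 10151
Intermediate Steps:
v(Q) = 1 (v(Q) = (2*Q)/((2*Q)) = (2*Q)*(1/(2*Q)) = 1)
(14927 - 1*4775) - v(84) = (14927 - 1*4775) - 1*1 = (14927 - 4775) - 1 = 10152 - 1 = 10151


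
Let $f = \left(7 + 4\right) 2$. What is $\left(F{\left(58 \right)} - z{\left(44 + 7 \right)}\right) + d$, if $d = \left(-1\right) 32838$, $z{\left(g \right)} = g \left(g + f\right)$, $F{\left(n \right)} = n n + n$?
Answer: $-33139$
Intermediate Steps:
$f = 22$ ($f = 11 \cdot 2 = 22$)
$F{\left(n \right)} = n + n^{2}$ ($F{\left(n \right)} = n^{2} + n = n + n^{2}$)
$z{\left(g \right)} = g \left(22 + g\right)$ ($z{\left(g \right)} = g \left(g + 22\right) = g \left(22 + g\right)$)
$d = -32838$
$\left(F{\left(58 \right)} - z{\left(44 + 7 \right)}\right) + d = \left(58 \left(1 + 58\right) - \left(44 + 7\right) \left(22 + \left(44 + 7\right)\right)\right) - 32838 = \left(58 \cdot 59 - 51 \left(22 + 51\right)\right) - 32838 = \left(3422 - 51 \cdot 73\right) - 32838 = \left(3422 - 3723\right) - 32838 = -301 - 32838 = -33139$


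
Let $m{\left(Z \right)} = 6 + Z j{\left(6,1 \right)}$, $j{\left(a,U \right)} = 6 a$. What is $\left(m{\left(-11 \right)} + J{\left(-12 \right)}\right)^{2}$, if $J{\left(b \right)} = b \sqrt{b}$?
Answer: $150372 + 18720 i \sqrt{3} \approx 1.5037 \cdot 10^{5} + 32424.0 i$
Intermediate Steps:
$m{\left(Z \right)} = 6 + 36 Z$ ($m{\left(Z \right)} = 6 + Z 6 \cdot 6 = 6 + Z 36 = 6 + 36 Z$)
$J{\left(b \right)} = b^{\frac{3}{2}}$
$\left(m{\left(-11 \right)} + J{\left(-12 \right)}\right)^{2} = \left(\left(6 + 36 \left(-11\right)\right) + \left(-12\right)^{\frac{3}{2}}\right)^{2} = \left(\left(6 - 396\right) - 24 i \sqrt{3}\right)^{2} = \left(-390 - 24 i \sqrt{3}\right)^{2}$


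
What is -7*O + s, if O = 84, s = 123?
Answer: -465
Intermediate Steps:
-7*O + s = -7*84 + 123 = -588 + 123 = -465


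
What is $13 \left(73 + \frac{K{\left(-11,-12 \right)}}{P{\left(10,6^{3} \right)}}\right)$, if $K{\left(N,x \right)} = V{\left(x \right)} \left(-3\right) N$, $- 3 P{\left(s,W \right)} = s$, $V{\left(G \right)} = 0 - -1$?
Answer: $\frac{8203}{10} \approx 820.3$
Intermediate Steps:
$V{\left(G \right)} = 1$ ($V{\left(G \right)} = 0 + 1 = 1$)
$P{\left(s,W \right)} = - \frac{s}{3}$
$K{\left(N,x \right)} = - 3 N$ ($K{\left(N,x \right)} = 1 \left(-3\right) N = - 3 N$)
$13 \left(73 + \frac{K{\left(-11,-12 \right)}}{P{\left(10,6^{3} \right)}}\right) = 13 \left(73 + \frac{\left(-3\right) \left(-11\right)}{\left(- \frac{1}{3}\right) 10}\right) = 13 \left(73 + \frac{33}{- \frac{10}{3}}\right) = 13 \left(73 + 33 \left(- \frac{3}{10}\right)\right) = 13 \left(73 - \frac{99}{10}\right) = 13 \cdot \frac{631}{10} = \frac{8203}{10}$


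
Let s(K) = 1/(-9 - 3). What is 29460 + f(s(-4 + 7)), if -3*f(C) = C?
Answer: 1060561/36 ≈ 29460.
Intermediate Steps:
s(K) = -1/12 (s(K) = 1/(-12) = -1/12)
f(C) = -C/3
29460 + f(s(-4 + 7)) = 29460 - 1/3*(-1/12) = 29460 + 1/36 = 1060561/36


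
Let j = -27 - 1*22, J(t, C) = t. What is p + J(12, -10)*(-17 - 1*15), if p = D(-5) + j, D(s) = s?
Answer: -438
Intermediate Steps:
j = -49 (j = -27 - 22 = -49)
p = -54 (p = -5 - 49 = -54)
p + J(12, -10)*(-17 - 1*15) = -54 + 12*(-17 - 1*15) = -54 + 12*(-17 - 15) = -54 + 12*(-32) = -54 - 384 = -438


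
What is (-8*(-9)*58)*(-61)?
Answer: -254736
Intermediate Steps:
(-8*(-9)*58)*(-61) = (72*58)*(-61) = 4176*(-61) = -254736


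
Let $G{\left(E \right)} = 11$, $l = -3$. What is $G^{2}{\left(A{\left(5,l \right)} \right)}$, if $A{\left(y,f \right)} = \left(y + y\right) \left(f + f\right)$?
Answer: $121$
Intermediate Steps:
$A{\left(y,f \right)} = 4 f y$ ($A{\left(y,f \right)} = 2 y 2 f = 4 f y$)
$G^{2}{\left(A{\left(5,l \right)} \right)} = 11^{2} = 121$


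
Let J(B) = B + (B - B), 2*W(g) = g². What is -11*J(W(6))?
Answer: -198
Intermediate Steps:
W(g) = g²/2
J(B) = B (J(B) = B + 0 = B)
-11*J(W(6)) = -11*6²/2 = -11*36/2 = -11*18 = -198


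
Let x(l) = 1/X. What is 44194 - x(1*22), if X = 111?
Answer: 4905533/111 ≈ 44194.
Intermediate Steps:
x(l) = 1/111
44194 - x(1*22) = 44194 - 1*1/111 = 44194 - 1/111 = 4905533/111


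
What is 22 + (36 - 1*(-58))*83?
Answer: 7824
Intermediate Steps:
22 + (36 - 1*(-58))*83 = 22 + (36 + 58)*83 = 22 + 94*83 = 22 + 7802 = 7824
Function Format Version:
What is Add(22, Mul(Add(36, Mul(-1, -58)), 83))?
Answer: 7824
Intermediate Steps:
Add(22, Mul(Add(36, Mul(-1, -58)), 83)) = Add(22, Mul(Add(36, 58), 83)) = Add(22, Mul(94, 83)) = Add(22, 7802) = 7824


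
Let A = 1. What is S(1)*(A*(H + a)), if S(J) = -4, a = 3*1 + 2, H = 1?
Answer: -24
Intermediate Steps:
a = 5 (a = 3 + 2 = 5)
S(1)*(A*(H + a)) = -4*(1 + 5) = -4*6 = -24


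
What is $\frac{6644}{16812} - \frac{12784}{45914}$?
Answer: $\frac{11266001}{96488271} \approx 0.11676$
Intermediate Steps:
$\frac{6644}{16812} - \frac{12784}{45914} = 6644 \cdot \frac{1}{16812} - \frac{6392}{22957} = \frac{1661}{4203} - \frac{6392}{22957} = \frac{11266001}{96488271}$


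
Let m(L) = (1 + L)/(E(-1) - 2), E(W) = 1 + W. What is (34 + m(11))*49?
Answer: 1372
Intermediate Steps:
m(L) = -½ - L/2 (m(L) = (1 + L)/((1 - 1) - 2) = (1 + L)/(0 - 2) = (1 + L)/(-2) = (1 + L)*(-½) = -½ - L/2)
(34 + m(11))*49 = (34 + (-½ - ½*11))*49 = (34 + (-½ - 11/2))*49 = (34 - 6)*49 = 28*49 = 1372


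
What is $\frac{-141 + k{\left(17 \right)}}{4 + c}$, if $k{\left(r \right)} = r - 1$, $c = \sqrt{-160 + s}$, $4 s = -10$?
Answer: $- \frac{1000}{357} + \frac{625 i \sqrt{26}}{357} \approx -2.8011 + 8.9268 i$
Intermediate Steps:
$s = - \frac{5}{2}$ ($s = \frac{1}{4} \left(-10\right) = - \frac{5}{2} \approx -2.5$)
$c = \frac{5 i \sqrt{26}}{2}$ ($c = \sqrt{-160 - \frac{5}{2}} = \sqrt{- \frac{325}{2}} = \frac{5 i \sqrt{26}}{2} \approx 12.748 i$)
$k{\left(r \right)} = -1 + r$ ($k{\left(r \right)} = r - 1 = -1 + r$)
$\frac{-141 + k{\left(17 \right)}}{4 + c} = \frac{-141 + \left(-1 + 17\right)}{4 + \frac{5 i \sqrt{26}}{2}} = \frac{-141 + 16}{4 + \frac{5 i \sqrt{26}}{2}} = - \frac{125}{4 + \frac{5 i \sqrt{26}}{2}}$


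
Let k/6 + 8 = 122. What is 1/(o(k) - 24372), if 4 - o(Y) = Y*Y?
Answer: -1/492224 ≈ -2.0316e-6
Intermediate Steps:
k = 684 (k = -48 + 6*122 = -48 + 732 = 684)
o(Y) = 4 - Y**2 (o(Y) = 4 - Y*Y = 4 - Y**2)
1/(o(k) - 24372) = 1/((4 - 1*684**2) - 24372) = 1/((4 - 1*467856) - 24372) = 1/((4 - 467856) - 24372) = 1/(-467852 - 24372) = 1/(-492224) = -1/492224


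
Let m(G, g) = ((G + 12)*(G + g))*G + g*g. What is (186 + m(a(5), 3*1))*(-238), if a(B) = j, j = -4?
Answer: -54026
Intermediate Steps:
a(B) = -4
m(G, g) = g² + G*(12 + G)*(G + g) (m(G, g) = ((12 + G)*(G + g))*G + g² = G*(12 + G)*(G + g) + g² = g² + G*(12 + G)*(G + g))
(186 + m(a(5), 3*1))*(-238) = (186 + ((-4)³ + (3*1)² + 12*(-4)² + (3*1)*(-4)² + 12*(-4)*(3*1)))*(-238) = (186 + (-64 + 3² + 12*16 + 3*16 + 12*(-4)*3))*(-238) = (186 + (-64 + 9 + 192 + 48 - 144))*(-238) = (186 + 41)*(-238) = 227*(-238) = -54026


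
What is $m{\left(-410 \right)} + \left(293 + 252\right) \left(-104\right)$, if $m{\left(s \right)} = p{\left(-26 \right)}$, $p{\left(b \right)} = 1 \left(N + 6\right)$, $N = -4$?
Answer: $-56678$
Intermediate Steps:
$p{\left(b \right)} = 2$ ($p{\left(b \right)} = 1 \left(-4 + 6\right) = 1 \cdot 2 = 2$)
$m{\left(s \right)} = 2$
$m{\left(-410 \right)} + \left(293 + 252\right) \left(-104\right) = 2 + \left(293 + 252\right) \left(-104\right) = 2 + 545 \left(-104\right) = 2 - 56680 = -56678$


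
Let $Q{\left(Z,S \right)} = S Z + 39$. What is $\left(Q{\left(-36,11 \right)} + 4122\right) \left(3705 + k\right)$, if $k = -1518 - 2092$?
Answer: $357675$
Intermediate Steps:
$k = -3610$ ($k = -1518 - 2092 = -3610$)
$Q{\left(Z,S \right)} = 39 + S Z$
$\left(Q{\left(-36,11 \right)} + 4122\right) \left(3705 + k\right) = \left(\left(39 + 11 \left(-36\right)\right) + 4122\right) \left(3705 - 3610\right) = \left(\left(39 - 396\right) + 4122\right) 95 = \left(-357 + 4122\right) 95 = 3765 \cdot 95 = 357675$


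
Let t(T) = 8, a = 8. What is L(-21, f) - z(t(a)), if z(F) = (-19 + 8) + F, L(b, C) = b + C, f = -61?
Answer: -79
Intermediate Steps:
L(b, C) = C + b
z(F) = -11 + F
L(-21, f) - z(t(a)) = (-61 - 21) - (-11 + 8) = -82 - 1*(-3) = -82 + 3 = -79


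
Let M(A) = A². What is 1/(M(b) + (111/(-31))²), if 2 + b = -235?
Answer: 961/53990730 ≈ 1.7799e-5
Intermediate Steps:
b = -237 (b = -2 - 235 = -237)
1/(M(b) + (111/(-31))²) = 1/((-237)² + (111/(-31))²) = 1/(56169 + (111*(-1/31))²) = 1/(56169 + (-111/31)²) = 1/(56169 + 12321/961) = 1/(53990730/961) = 961/53990730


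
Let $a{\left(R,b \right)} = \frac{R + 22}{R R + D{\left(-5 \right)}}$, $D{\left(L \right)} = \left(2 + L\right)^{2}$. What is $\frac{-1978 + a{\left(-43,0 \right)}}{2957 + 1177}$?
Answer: $- \frac{3675145}{7680972} \approx -0.47847$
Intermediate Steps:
$a{\left(R,b \right)} = \frac{22 + R}{9 + R^{2}}$ ($a{\left(R,b \right)} = \frac{R + 22}{R R + \left(2 - 5\right)^{2}} = \frac{22 + R}{R^{2} + \left(-3\right)^{2}} = \frac{22 + R}{R^{2} + 9} = \frac{22 + R}{9 + R^{2}}$)
$\frac{-1978 + a{\left(-43,0 \right)}}{2957 + 1177} = \frac{-1978 + \frac{22 - 43}{9 + \left(-43\right)^{2}}}{2957 + 1177} = \frac{-1978 + \frac{1}{9 + 1849} \left(-21\right)}{4134} = \left(-1978 + \frac{1}{1858} \left(-21\right)\right) \frac{1}{4134} = \left(-1978 - \frac{21}{1858}\right) \frac{1}{4134} = \left(- \frac{3675145}{1858}\right) \frac{1}{4134} = - \frac{3675145}{7680972}$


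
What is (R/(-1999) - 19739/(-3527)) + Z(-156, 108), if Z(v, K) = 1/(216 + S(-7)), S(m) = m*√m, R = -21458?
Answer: 5413017230541/331365180527 + 7*I*√7/46999 ≈ 16.336 + 0.00039406*I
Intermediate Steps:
S(m) = m^(3/2)
Z(v, K) = 1/(216 - 7*I*√7) (Z(v, K) = 1/(216 + (-7)^(3/2)) = 1/(216 - 7*I*√7))
(R/(-1999) - 19739/(-3527)) + Z(-156, 108) = (-21458/(-1999) - 19739/(-3527)) + (216/46999 + 7*I*√7/46999) = (-21458*(-1/1999) - 19739*(-1/3527)) + (216/46999 + 7*I*√7/46999) = (21458/1999 + 19739/3527) + (216/46999 + 7*I*√7/46999) = 115140627/7050473 + (216/46999 + 7*I*√7/46999) = 5413017230541/331365180527 + 7*I*√7/46999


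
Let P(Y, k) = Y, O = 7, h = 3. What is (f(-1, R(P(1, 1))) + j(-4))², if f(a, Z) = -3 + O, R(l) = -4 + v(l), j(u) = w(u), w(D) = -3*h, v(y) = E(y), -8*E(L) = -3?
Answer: 25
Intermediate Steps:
E(L) = 3/8 (E(L) = -⅛*(-3) = 3/8)
v(y) = 3/8
w(D) = -9 (w(D) = -3*3 = -9)
j(u) = -9
R(l) = -29/8 (R(l) = -4 + 3/8 = -29/8)
f(a, Z) = 4 (f(a, Z) = -3 + 7 = 4)
(f(-1, R(P(1, 1))) + j(-4))² = (4 - 9)² = (-5)² = 25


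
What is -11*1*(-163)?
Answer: 1793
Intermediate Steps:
-11*1*(-163) = -11*(-163) = 1793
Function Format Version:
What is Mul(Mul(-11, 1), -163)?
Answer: 1793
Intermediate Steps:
Mul(Mul(-11, 1), -163) = Mul(-11, -163) = 1793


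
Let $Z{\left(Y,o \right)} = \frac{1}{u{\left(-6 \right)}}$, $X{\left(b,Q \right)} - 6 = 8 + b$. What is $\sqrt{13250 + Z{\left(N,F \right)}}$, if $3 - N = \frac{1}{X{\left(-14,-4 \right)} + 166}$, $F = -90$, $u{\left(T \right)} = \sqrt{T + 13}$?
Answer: $\frac{\sqrt{649250 + 7 \sqrt{7}}}{7} \approx 115.11$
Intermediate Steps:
$u{\left(T \right)} = \sqrt{13 + T}$
$X{\left(b,Q \right)} = 14 + b$ ($X{\left(b,Q \right)} = 6 + \left(8 + b\right) = 14 + b$)
$N = \frac{497}{166}$ ($N = 3 - \frac{1}{\left(14 - 14\right) + 166} = 3 - \frac{1}{0 + 166} = 3 - \frac{1}{166} = \frac{497}{166} \approx 2.994$)
$Z{\left(Y,o \right)} = \frac{\sqrt{7}}{7}$ ($Z{\left(Y,o \right)} = \frac{1}{\sqrt{13 - 6}} = \frac{1}{\sqrt{7}} = \frac{\sqrt{7}}{7}$)
$\sqrt{13250 + Z{\left(N,F \right)}} = \sqrt{13250 + \frac{\sqrt{7}}{7}}$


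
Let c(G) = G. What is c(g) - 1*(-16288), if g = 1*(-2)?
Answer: 16286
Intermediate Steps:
g = -2
c(g) - 1*(-16288) = -2 - 1*(-16288) = -2 + 16288 = 16286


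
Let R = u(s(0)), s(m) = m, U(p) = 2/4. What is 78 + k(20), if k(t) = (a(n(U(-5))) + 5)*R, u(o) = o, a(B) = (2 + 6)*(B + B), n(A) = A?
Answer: 78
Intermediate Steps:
U(p) = ½ (U(p) = 2*(¼) = ½)
a(B) = 16*B (a(B) = 8*(2*B) = 16*B)
R = 0
k(t) = 0 (k(t) = (16*(½) + 5)*0 = (8 + 5)*0 = 13*0 = 0)
78 + k(20) = 78 + 0 = 78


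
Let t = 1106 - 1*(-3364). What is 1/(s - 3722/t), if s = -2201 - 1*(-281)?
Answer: -2235/4293061 ≈ -0.00052061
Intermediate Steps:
t = 4470 (t = 1106 + 3364 = 4470)
s = -1920 (s = -2201 + 281 = -1920)
1/(s - 3722/t) = 1/(-1920 - 3722/4470) = 1/(-1920 - 3722*1/4470) = 1/(-1920 - 1861/2235) = 1/(-4293061/2235) = -2235/4293061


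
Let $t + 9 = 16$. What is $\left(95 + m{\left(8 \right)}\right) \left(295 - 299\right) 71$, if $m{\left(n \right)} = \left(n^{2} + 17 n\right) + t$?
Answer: $-85768$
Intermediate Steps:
$t = 7$ ($t = -9 + 16 = 7$)
$m{\left(n \right)} = 7 + n^{2} + 17 n$ ($m{\left(n \right)} = \left(n^{2} + 17 n\right) + 7 = 7 + n^{2} + 17 n$)
$\left(95 + m{\left(8 \right)}\right) \left(295 - 299\right) 71 = \left(95 + \left(7 + 8^{2} + 17 \cdot 8\right)\right) \left(295 - 299\right) 71 = \left(95 + \left(7 + 64 + 136\right)\right) \left(-4\right) 71 = \left(95 + 207\right) \left(-4\right) 71 = 302 \left(-4\right) 71 = \left(-1208\right) 71 = -85768$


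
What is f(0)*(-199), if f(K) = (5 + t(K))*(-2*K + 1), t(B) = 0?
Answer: -995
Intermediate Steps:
f(K) = 5 - 10*K (f(K) = (5 + 0)*(-2*K + 1) = 5*(1 - 2*K) = 5 - 10*K)
f(0)*(-199) = (5 - 10*0)*(-199) = (5 + 0)*(-199) = 5*(-199) = -995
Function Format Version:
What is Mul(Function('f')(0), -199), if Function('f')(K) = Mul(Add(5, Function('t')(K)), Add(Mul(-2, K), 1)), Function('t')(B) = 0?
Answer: -995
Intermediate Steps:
Function('f')(K) = Add(5, Mul(-10, K)) (Function('f')(K) = Mul(Add(5, 0), Add(Mul(-2, K), 1)) = Mul(5, Add(1, Mul(-2, K))) = Add(5, Mul(-10, K)))
Mul(Function('f')(0), -199) = Mul(Add(5, Mul(-10, 0)), -199) = Mul(Add(5, 0), -199) = Mul(5, -199) = -995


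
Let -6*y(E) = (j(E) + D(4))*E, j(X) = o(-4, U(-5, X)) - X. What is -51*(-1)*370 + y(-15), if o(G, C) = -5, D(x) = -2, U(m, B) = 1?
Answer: 18890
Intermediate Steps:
j(X) = -5 - X
y(E) = -E*(-7 - E)/6 (y(E) = -((-5 - E) - 2)*E/6 = -(-7 - E)*E/6 = -E*(-7 - E)/6)
-51*(-1)*370 + y(-15) = -51*(-1)*370 + (⅙)*(-15)*(7 - 15) = 51*370 + (⅙)*(-15)*(-8) = 18870 + 20 = 18890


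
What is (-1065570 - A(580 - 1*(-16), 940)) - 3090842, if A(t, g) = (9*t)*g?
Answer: -9198572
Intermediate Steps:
A(t, g) = 9*g*t
(-1065570 - A(580 - 1*(-16), 940)) - 3090842 = (-1065570 - 9*940*(580 - 1*(-16))) - 3090842 = (-1065570 - 9*940*(580 + 16)) - 3090842 = (-1065570 - 9*940*596) - 3090842 = (-1065570 - 1*5042160) - 3090842 = (-1065570 - 5042160) - 3090842 = -6107730 - 3090842 = -9198572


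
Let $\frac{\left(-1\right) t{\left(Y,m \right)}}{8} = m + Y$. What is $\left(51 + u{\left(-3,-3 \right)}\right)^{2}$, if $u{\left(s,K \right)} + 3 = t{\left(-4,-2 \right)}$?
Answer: $9216$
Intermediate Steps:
$t{\left(Y,m \right)} = - 8 Y - 8 m$ ($t{\left(Y,m \right)} = - 8 \left(m + Y\right) = - 8 \left(Y + m\right) = - 8 Y - 8 m$)
$u{\left(s,K \right)} = 45$ ($u{\left(s,K \right)} = -3 - -48 = -3 + \left(32 + 16\right) = -3 + 48 = 45$)
$\left(51 + u{\left(-3,-3 \right)}\right)^{2} = \left(51 + 45\right)^{2} = 96^{2} = 9216$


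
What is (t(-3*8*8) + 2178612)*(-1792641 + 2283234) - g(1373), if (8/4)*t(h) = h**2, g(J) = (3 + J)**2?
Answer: 1077852513716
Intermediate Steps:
t(h) = h**2/2
(t(-3*8*8) + 2178612)*(-1792641 + 2283234) - g(1373) = ((-3*8*8)**2/2 + 2178612)*(-1792641 + 2283234) - (3 + 1373)**2 = ((-24*8)**2/2 + 2178612)*490593 - 1*1376**2 = ((1/2)*(-192)**2 + 2178612)*490593 - 1*1893376 = ((1/2)*36864 + 2178612)*490593 - 1893376 = (18432 + 2178612)*490593 - 1893376 = 2197044*490593 - 1893376 = 1077854407092 - 1893376 = 1077852513716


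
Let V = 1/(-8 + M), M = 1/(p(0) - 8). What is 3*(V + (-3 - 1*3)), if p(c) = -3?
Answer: -1635/89 ≈ -18.371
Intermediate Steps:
M = -1/11 (M = 1/(-3 - 8) = 1/(-11) = -1/11 ≈ -0.090909)
V = -11/89 (V = 1/(-8 - 1/11) = 1/(-89/11) = -11/89 ≈ -0.12360)
3*(V + (-3 - 1*3)) = 3*(-11/89 + (-3 - 1*3)) = 3*(-11/89 + (-3 - 3)) = 3*(-11/89 - 6) = 3*(-545/89) = -1635/89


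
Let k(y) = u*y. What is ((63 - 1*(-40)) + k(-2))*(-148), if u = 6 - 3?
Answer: -14356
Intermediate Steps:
u = 3
k(y) = 3*y
((63 - 1*(-40)) + k(-2))*(-148) = ((63 - 1*(-40)) + 3*(-2))*(-148) = ((63 + 40) - 6)*(-148) = (103 - 6)*(-148) = 97*(-148) = -14356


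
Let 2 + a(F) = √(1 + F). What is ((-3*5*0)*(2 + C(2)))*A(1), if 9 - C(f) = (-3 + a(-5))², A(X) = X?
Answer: 0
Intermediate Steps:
a(F) = -2 + √(1 + F)
C(f) = 9 - (-5 + 2*I)² (C(f) = 9 - (-3 + (-2 + √(1 - 5)))² = 9 - (-3 + (-2 + √(-4)))² = 9 - (-3 + (-2 + 2*I))² = 9 - (-5 + 2*I)²)
((-3*5*0)*(2 + C(2)))*A(1) = ((-3*5*0)*(2 + (-12 + 20*I)))*1 = ((-15*0)*(-10 + 20*I))*1 = (0*(-10 + 20*I))*1 = 0*1 = 0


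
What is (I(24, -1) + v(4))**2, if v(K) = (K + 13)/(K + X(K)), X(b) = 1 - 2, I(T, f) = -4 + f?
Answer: 4/9 ≈ 0.44444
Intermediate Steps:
X(b) = -1
v(K) = (13 + K)/(-1 + K) (v(K) = (K + 13)/(K - 1) = (13 + K)/(-1 + K))
(I(24, -1) + v(4))**2 = ((-4 - 1) + (13 + 4)/(-1 + 4))**2 = (-5 + 17/3)**2 = (2/3)**2 = 4/9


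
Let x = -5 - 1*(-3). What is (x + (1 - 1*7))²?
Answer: 64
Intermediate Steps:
x = -2 (x = -5 + 3 = -2)
(x + (1 - 1*7))² = (-2 + (1 - 1*7))² = (-2 + (1 - 7))² = (-2 - 6)² = (-8)² = 64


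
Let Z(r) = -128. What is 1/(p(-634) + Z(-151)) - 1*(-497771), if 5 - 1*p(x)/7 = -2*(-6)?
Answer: 88105466/177 ≈ 4.9777e+5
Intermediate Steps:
p(x) = -49 (p(x) = 35 - (-14)*(-6) = 35 - 7*12 = 35 - 84 = -49)
1/(p(-634) + Z(-151)) - 1*(-497771) = 1/(-49 - 128) - 1*(-497771) = 1/(-177) + 497771 = -1/177 + 497771 = 88105466/177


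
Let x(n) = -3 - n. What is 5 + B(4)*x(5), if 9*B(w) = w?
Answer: 13/9 ≈ 1.4444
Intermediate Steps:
B(w) = w/9
5 + B(4)*x(5) = 5 + ((⅑)*4)*(-3 - 1*5) = 5 + 4*(-3 - 5)/9 = 5 + (4/9)*(-8) = 5 - 32/9 = 13/9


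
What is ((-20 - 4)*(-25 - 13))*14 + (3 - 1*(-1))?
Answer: 12772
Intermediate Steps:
((-20 - 4)*(-25 - 13))*14 + (3 - 1*(-1)) = -24*(-38)*14 + (3 + 1) = 912*14 + 4 = 12768 + 4 = 12772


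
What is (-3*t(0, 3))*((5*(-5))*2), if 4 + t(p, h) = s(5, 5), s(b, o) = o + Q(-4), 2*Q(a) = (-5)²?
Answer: 2025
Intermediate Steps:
Q(a) = 25/2 (Q(a) = (½)*(-5)² = (½)*25 = 25/2)
s(b, o) = 25/2 + o (s(b, o) = o + 25/2 = 25/2 + o)
t(p, h) = 27/2 (t(p, h) = -4 + (25/2 + 5) = -4 + 35/2 = 27/2)
(-3*t(0, 3))*((5*(-5))*2) = (-3*27/2)*((5*(-5))*2) = -(-2025)*2/2 = -81/2*(-50) = 2025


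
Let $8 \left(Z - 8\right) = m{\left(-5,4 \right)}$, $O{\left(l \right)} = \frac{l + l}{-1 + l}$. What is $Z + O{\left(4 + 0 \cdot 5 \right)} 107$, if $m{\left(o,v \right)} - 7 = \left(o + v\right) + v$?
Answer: $\frac{3535}{12} \approx 294.58$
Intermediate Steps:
$m{\left(o,v \right)} = 7 + o + 2 v$ ($m{\left(o,v \right)} = 7 + \left(\left(o + v\right) + v\right) = 7 + \left(o + 2 v\right) = 7 + o + 2 v$)
$O{\left(l \right)} = \frac{2 l}{-1 + l}$
$Z = \frac{37}{4}$ ($Z = 8 + \frac{7 - 5 + 2 \cdot 4}{8} = 8 + \frac{7 - 5 + 8}{8} = 8 + \frac{1}{8} \cdot 10 = 8 + \frac{5}{4} = \frac{37}{4} \approx 9.25$)
$Z + O{\left(4 + 0 \cdot 5 \right)} 107 = \frac{37}{4} + \frac{2 \left(4 + 0 \cdot 5\right)}{-1 + \left(4 + 0 \cdot 5\right)} 107 = \frac{37}{4} + \frac{2 \left(4 + 0\right)}{-1 + \left(4 + 0\right)} 107 = \frac{37}{4} + 2 \cdot 4 \frac{1}{-1 + 4} \cdot 107 = \frac{37}{4} + 2 \cdot 4 \cdot \frac{1}{3} \cdot 107 = \frac{37}{4} + \frac{8}{3} \cdot 107 = \frac{37}{4} + \frac{856}{3} = \frac{3535}{12}$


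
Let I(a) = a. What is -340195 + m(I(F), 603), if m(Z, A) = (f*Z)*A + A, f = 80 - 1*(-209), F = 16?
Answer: 2448680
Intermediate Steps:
f = 289 (f = 80 + 209 = 289)
m(Z, A) = A + 289*A*Z (m(Z, A) = (289*Z)*A + A = 289*A*Z + A = A + 289*A*Z)
-340195 + m(I(F), 603) = -340195 + 603*(1 + 289*16) = -340195 + 603*(1 + 4624) = -340195 + 603*4625 = -340195 + 2788875 = 2448680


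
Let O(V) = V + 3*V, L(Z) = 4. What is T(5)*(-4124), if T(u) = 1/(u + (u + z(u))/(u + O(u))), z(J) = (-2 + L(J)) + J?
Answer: -103100/137 ≈ -752.55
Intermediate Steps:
O(V) = 4*V
z(J) = 2 + J (z(J) = (-2 + 4) + J = 2 + J)
T(u) = 1/(u + (2 + 2*u)/(5*u)) (T(u) = 1/(u + (u + (2 + u))/(u + 4*u)) = 1/(u + (2 + 2*u)/((5*u))) = 1/(u + (2 + 2*u)*(1/(5*u))) = 1/(u + (2 + 2*u)/(5*u)))
T(5)*(-4124) = (5*5/(2 + 2*5 + 5*5²))*(-4124) = (5*5/(2 + 10 + 5*25))*(-4124) = (5*5/(2 + 10 + 125))*(-4124) = (5*5/137)*(-4124) = (5*5*(1/137))*(-4124) = (25/137)*(-4124) = -103100/137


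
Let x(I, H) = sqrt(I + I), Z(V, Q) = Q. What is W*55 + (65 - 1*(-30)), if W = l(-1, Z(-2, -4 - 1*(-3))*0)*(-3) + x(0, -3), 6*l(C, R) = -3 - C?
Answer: 150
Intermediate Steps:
x(I, H) = sqrt(2)*sqrt(I) (x(I, H) = sqrt(2*I) = sqrt(2)*sqrt(I))
l(C, R) = -1/2 - C/6 (l(C, R) = (-3 - C)/6 = -1/2 - C/6)
W = 1 (W = (-1/2 - 1/6*(-1))*(-3) + sqrt(2)*sqrt(0) = (-1/2 + 1/6)*(-3) + sqrt(2)*0 = -1/3*(-3) + 0 = 1 + 0 = 1)
W*55 + (65 - 1*(-30)) = 1*55 + (65 - 1*(-30)) = 55 + (65 + 30) = 55 + 95 = 150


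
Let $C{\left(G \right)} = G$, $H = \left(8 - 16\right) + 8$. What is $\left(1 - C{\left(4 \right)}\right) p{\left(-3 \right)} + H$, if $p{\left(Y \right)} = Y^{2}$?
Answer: $-27$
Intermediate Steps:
$H = 0$ ($H = -8 + 8 = 0$)
$\left(1 - C{\left(4 \right)}\right) p{\left(-3 \right)} + H = \left(1 - 4\right) \left(-3\right)^{2} + 0 = \left(1 - 4\right) 9 + 0 = \left(-3\right) 9 + 0 = -27 + 0 = -27$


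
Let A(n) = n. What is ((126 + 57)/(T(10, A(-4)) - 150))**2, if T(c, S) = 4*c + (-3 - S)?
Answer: 33489/11881 ≈ 2.8187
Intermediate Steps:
T(c, S) = -3 - S + 4*c
((126 + 57)/(T(10, A(-4)) - 150))**2 = ((126 + 57)/((-3 - 1*(-4) + 4*10) - 150))**2 = (183/((-3 + 4 + 40) - 150))**2 = (183/(41 - 150))**2 = (183/(-109))**2 = (183*(-1/109))**2 = (-183/109)**2 = 33489/11881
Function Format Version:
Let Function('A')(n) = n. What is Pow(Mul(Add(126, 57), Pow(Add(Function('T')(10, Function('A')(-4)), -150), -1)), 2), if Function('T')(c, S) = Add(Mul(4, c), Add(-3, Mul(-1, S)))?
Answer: Rational(33489, 11881) ≈ 2.8187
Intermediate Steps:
Function('T')(c, S) = Add(-3, Mul(-1, S), Mul(4, c))
Pow(Mul(Add(126, 57), Pow(Add(Function('T')(10, Function('A')(-4)), -150), -1)), 2) = Pow(Mul(Add(126, 57), Pow(Add(Add(-3, Mul(-1, -4), Mul(4, 10)), -150), -1)), 2) = Pow(Mul(183, Pow(Add(Add(-3, 4, 40), -150), -1)), 2) = Pow(Mul(183, Pow(Add(41, -150), -1)), 2) = Pow(Mul(183, Pow(-109, -1)), 2) = Pow(Mul(183, Rational(-1, 109)), 2) = Pow(Rational(-183, 109), 2) = Rational(33489, 11881)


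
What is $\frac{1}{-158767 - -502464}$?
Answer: $\frac{1}{343697} \approx 2.9095 \cdot 10^{-6}$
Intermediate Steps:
$\frac{1}{-158767 - -502464} = \frac{1}{-158767 + 502464} = \frac{1}{343697}$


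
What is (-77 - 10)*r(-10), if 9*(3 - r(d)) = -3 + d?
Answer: -1160/3 ≈ -386.67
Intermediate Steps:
r(d) = 10/3 - d/9 (r(d) = 3 - (-3 + d)/9 = 3 + (1/3 - d/9) = 10/3 - d/9)
(-77 - 10)*r(-10) = (-77 - 10)*(10/3 - 1/9*(-10)) = -87*(10/3 + 10/9) = -87*40/9 = -1160/3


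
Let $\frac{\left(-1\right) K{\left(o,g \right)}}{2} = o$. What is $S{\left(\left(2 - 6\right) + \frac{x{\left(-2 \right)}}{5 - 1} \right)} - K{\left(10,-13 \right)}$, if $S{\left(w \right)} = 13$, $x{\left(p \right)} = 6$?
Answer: $33$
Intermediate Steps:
$K{\left(o,g \right)} = - 2 o$
$S{\left(\left(2 - 6\right) + \frac{x{\left(-2 \right)}}{5 - 1} \right)} - K{\left(10,-13 \right)} = 13 - \left(-2\right) 10 = 13 - -20 = 13 + 20 = 33$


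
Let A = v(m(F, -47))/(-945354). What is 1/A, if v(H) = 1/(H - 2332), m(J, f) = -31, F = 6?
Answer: 2233871502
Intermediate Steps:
v(H) = 1/(-2332 + H)
A = 1/2233871502 (A = 1/(-2332 - 31*(-945354)) = -1/945354/(-2363) = -1/2363*(-1/945354) = 1/2233871502 ≈ 4.4765e-10)
1/A = 1/(1/2233871502) = 2233871502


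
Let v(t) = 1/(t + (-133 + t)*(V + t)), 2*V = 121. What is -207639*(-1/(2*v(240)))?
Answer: 13452307893/4 ≈ 3.3631e+9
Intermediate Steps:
V = 121/2 (V = (½)*121 = 121/2 ≈ 60.500)
v(t) = 1/(t + (-133 + t)*(121/2 + t))
-207639*(-1/(2*v(240))) = -207639/((2/(-16093 - 143*240 + 2*240²))*(-2)) = -207639/((2/(-16093 - 34320 + 2*57600))*(-2)) = -207639/((2/(-16093 - 34320 + 115200))*(-2)) = -207639/((2/64787)*(-2)) = -207639/(-4/64787) = -207639*(-64787/4) = 13452307893/4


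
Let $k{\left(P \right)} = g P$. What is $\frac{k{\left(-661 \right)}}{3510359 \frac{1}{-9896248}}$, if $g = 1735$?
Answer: $\frac{11349363575080}{3510359} \approx 3.2331 \cdot 10^{6}$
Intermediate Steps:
$k{\left(P \right)} = 1735 P$
$\frac{k{\left(-661 \right)}}{3510359 \frac{1}{-9896248}} = \frac{1735 \left(-661\right)}{3510359 \frac{1}{-9896248}} = - \frac{1146835}{3510359 \left(- \frac{1}{9896248}\right)} = - \frac{1146835}{- \frac{3510359}{9896248}} = \left(-1146835\right) \left(- \frac{9896248}{3510359}\right) = \frac{11349363575080}{3510359}$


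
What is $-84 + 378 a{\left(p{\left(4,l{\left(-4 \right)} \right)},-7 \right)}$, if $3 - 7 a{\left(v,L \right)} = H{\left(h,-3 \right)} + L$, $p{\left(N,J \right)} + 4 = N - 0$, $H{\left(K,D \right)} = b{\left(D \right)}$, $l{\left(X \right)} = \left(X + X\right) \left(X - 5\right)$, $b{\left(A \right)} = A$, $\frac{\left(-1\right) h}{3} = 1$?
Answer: $618$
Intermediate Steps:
$h = -3$ ($h = \left(-3\right) 1 = -3$)
$l{\left(X \right)} = 2 X \left(-5 + X\right)$
$H{\left(K,D \right)} = D$
$p{\left(N,J \right)} = -4 + N$ ($p{\left(N,J \right)} = -4 + \left(N - 0\right) = -4 + \left(N + 0\right) = -4 + N$)
$a{\left(v,L \right)} = \frac{6}{7} - \frac{L}{7}$ ($a{\left(v,L \right)} = \frac{3}{7} - \frac{-3 + L}{7} = \frac{3}{7} - \left(- \frac{3}{7} + \frac{L}{7}\right) = \frac{6}{7} - \frac{L}{7}$)
$-84 + 378 a{\left(p{\left(4,l{\left(-4 \right)} \right)},-7 \right)} = -84 + 378 \left(\frac{6}{7} - -1\right) = -84 + 378 \left(\frac{6}{7} + 1\right) = -84 + 378 \cdot \frac{13}{7} = -84 + 702 = 618$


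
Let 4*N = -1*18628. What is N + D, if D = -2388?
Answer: -7045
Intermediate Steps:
N = -4657 (N = (-1*18628)/4 = (1/4)*(-18628) = -4657)
N + D = -4657 - 2388 = -7045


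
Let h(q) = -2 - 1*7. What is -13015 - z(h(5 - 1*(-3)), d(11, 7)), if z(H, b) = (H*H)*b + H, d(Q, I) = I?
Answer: -13573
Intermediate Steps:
h(q) = -9 (h(q) = -2 - 7 = -9)
z(H, b) = H + b*H² (z(H, b) = H²*b + H = b*H² + H = H + b*H²)
-13015 - z(h(5 - 1*(-3)), d(11, 7)) = -13015 - (-9)*(1 - 9*7) = -13015 - (-9)*(1 - 63) = -13015 - (-9)*(-62) = -13015 - 1*558 = -13015 - 558 = -13573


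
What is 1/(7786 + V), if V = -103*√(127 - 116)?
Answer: 7786/60505097 + 103*√11/60505097 ≈ 0.00013433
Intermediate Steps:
V = -103*√11 ≈ -341.61
1/(7786 + V) = 1/(7786 - 103*√11)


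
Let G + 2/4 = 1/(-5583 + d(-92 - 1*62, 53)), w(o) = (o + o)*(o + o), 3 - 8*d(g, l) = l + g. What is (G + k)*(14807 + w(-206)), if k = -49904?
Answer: -25649642274183/2785 ≈ -9.2099e+9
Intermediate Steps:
d(g, l) = 3/8 - g/8 - l/8 (d(g, l) = 3/8 - (l + g)/8 = 3/8 - (g + l)/8 = 3/8 + (-g/8 - l/8) = 3/8 - g/8 - l/8)
w(o) = 4*o² (w(o) = (2*o)*(2*o) = 4*o²)
G = -1393/2785 (G = -½ + 1/(-5583 + (3/8 - (-92 - 1*62)/8 - ⅛*53)) = -½ + 1/(-5583 + (3/8 - (-92 - 62)/8 - 53/8)) = -½ + 1/(-5583 + (3/8 - ⅛*(-154) - 53/8)) = -½ + 1/(-5583 + (3/8 + 77/4 - 53/8)) = -½ + 1/(-5583 + 13) = -½ + 1/(-5570) = -½ - 1/5570 = -1393/2785 ≈ -0.50018)
(G + k)*(14807 + w(-206)) = (-1393/2785 - 49904)*(14807 + 4*(-206)²) = -138984033*(14807 + 4*42436)/2785 = -138984033*(14807 + 169744)/2785 = -138984033/2785*184551 = -25649642274183/2785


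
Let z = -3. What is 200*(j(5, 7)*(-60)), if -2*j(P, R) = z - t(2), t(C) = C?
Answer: -30000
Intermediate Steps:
j(P, R) = 5/2 (j(P, R) = -(-3 - 1*2)/2 = -(-3 - 2)/2 = -½*(-5) = 5/2)
200*(j(5, 7)*(-60)) = 200*((5/2)*(-60)) = 200*(-150) = -30000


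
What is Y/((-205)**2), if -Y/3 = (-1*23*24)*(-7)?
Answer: -11592/42025 ≈ -0.27584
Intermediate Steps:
Y = -11592 (Y = -3*-1*23*24*(-7) = -3*(-23*24)*(-7) = -(-1656)*(-7) = -3*3864 = -11592)
Y/((-205)**2) = -11592/((-205)**2) = -11592/42025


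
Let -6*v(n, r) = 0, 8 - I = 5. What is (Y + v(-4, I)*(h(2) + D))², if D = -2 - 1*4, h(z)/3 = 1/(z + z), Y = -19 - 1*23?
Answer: 1764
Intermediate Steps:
I = 3 (I = 8 - 1*5 = 8 - 5 = 3)
v(n, r) = 0 (v(n, r) = -⅙*0 = 0)
Y = -42 (Y = -19 - 23 = -42)
h(z) = 3/(2*z) (h(z) = 3/(z + z) = 3/((2*z)) = 3*(1/(2*z)) = 3/(2*z))
D = -6 (D = -2 - 4 = -6)
(Y + v(-4, I)*(h(2) + D))² = (-42 + 0*((3/2)/2 - 6))² = (-42 + 0*((3/2)*(½) - 6))² = (-42 + 0*(¾ - 6))² = (-42 + 0*(-21/4))² = (-42 + 0)² = (-42)² = 1764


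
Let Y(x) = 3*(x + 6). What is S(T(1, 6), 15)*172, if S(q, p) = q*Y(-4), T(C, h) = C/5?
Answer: 1032/5 ≈ 206.40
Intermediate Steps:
Y(x) = 18 + 3*x (Y(x) = 3*(6 + x) = 18 + 3*x)
T(C, h) = C/5 (T(C, h) = C*(⅕) = C/5)
S(q, p) = 6*q (S(q, p) = q*(18 + 3*(-4)) = q*(18 - 12) = q*6 = 6*q)
S(T(1, 6), 15)*172 = (6*((⅕)*1))*172 = (6*(⅕))*172 = (6/5)*172 = 1032/5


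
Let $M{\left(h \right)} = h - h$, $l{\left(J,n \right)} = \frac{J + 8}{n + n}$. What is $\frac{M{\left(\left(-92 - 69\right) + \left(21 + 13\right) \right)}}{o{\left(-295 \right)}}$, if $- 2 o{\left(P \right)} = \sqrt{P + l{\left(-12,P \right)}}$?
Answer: $0$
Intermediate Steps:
$l{\left(J,n \right)} = \frac{8 + J}{2 n}$
$M{\left(h \right)} = 0$
$o{\left(P \right)} = - \frac{\sqrt{P - \frac{2}{P}}}{2}$ ($o{\left(P \right)} = - \frac{\sqrt{P + \frac{8 - 12}{2 P}}}{2} = - \frac{\sqrt{P + \frac{1}{2} \frac{1}{P} \left(-4\right)}}{2} = - \frac{\sqrt{P - \frac{2}{P}}}{2}$)
$\frac{M{\left(\left(-92 - 69\right) + \left(21 + 13\right) \right)}}{o{\left(-295 \right)}} = \frac{0}{\left(- \frac{1}{2}\right) \sqrt{-295 - \frac{2}{-295}}} = \frac{0}{\left(- \frac{1}{2}\right) \sqrt{-295 - - \frac{2}{295}}} = \frac{0}{\left(- \frac{1}{2}\right) \sqrt{-295 + \frac{2}{295}}} = \frac{0}{\left(- \frac{1}{2}\right) \sqrt{- \frac{87023}{295}}} = \frac{0}{\left(- \frac{1}{2}\right) \frac{i \sqrt{25671785}}{295}} = \frac{0}{\left(- \frac{1}{590}\right) i \sqrt{25671785}} = 0 \frac{2 i \sqrt{25671785}}{87023} = 0$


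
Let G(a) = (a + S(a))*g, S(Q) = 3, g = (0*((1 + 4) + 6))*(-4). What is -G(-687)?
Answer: 0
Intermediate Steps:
g = 0 (g = (0*(5 + 6))*(-4) = (0*11)*(-4) = 0*(-4) = 0)
G(a) = 0 (G(a) = (a + 3)*0 = (3 + a)*0 = 0)
-G(-687) = -1*0 = 0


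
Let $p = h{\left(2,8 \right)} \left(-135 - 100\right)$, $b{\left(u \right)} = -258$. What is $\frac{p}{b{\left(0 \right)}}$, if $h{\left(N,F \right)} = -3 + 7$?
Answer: $\frac{470}{129} \approx 3.6434$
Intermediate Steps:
$h{\left(N,F \right)} = 4$
$p = -940$ ($p = 4 \left(-135 - 100\right) = 4 \left(-235\right) = -940$)
$\frac{p}{b{\left(0 \right)}} = - \frac{940}{-258} = \left(-940\right) \left(- \frac{1}{258}\right) = \frac{470}{129}$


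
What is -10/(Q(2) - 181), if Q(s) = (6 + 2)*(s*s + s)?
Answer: 10/133 ≈ 0.075188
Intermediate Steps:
Q(s) = 8*s + 8*s² (Q(s) = 8*(s² + s) = 8*(s + s²) = 8*s + 8*s²)
-10/(Q(2) - 181) = -10/(8*2*(1 + 2) - 181) = -10/(8*2*3 - 181) = -10/(48 - 181) = -10/(-133) = -1/133*(-10) = 10/133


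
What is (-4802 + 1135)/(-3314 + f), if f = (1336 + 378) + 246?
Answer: 3667/1354 ≈ 2.7083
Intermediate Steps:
f = 1960 (f = 1714 + 246 = 1960)
(-4802 + 1135)/(-3314 + f) = (-4802 + 1135)/(-3314 + 1960) = -3667/(-1354) = -3667*(-1/1354) = 3667/1354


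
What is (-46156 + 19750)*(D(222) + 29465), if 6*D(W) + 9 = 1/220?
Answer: -171162904221/220 ≈ -7.7801e+8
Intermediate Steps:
D(W) = -1979/1320 (D(W) = -3/2 + (1/6)/220 = -3/2 + (1/6)*(1/220) = -3/2 + 1/1320 = -1979/1320)
(-46156 + 19750)*(D(222) + 29465) = (-46156 + 19750)*(-1979/1320 + 29465) = -26406*38891821/1320 = -171162904221/220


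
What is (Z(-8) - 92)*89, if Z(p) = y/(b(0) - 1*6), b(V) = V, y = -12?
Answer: -8010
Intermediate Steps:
Z(p) = 2 (Z(p) = -12/(0 - 1*6) = -12/(0 - 6) = -12/(-6) = -12*(-⅙) = 2)
(Z(-8) - 92)*89 = (2 - 92)*89 = -90*89 = -8010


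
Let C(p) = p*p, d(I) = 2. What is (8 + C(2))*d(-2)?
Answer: 24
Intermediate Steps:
C(p) = p²
(8 + C(2))*d(-2) = (8 + 2²)*2 = (8 + 4)*2 = 12*2 = 24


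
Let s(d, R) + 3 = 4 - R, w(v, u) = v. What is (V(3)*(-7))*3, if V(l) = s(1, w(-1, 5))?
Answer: -42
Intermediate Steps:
s(d, R) = 1 - R (s(d, R) = -3 + (4 - R) = 1 - R)
V(l) = 2 (V(l) = 1 - 1*(-1) = 1 + 1 = 2)
(V(3)*(-7))*3 = (2*(-7))*3 = -14*3 = -42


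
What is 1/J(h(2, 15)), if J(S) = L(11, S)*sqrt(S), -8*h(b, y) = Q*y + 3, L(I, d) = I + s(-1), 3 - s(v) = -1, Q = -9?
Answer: sqrt(66)/495 ≈ 0.016412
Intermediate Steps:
s(v) = 4 (s(v) = 3 - 1*(-1) = 3 + 1 = 4)
L(I, d) = 4 + I (L(I, d) = I + 4 = 4 + I)
h(b, y) = -3/8 + 9*y/8 (h(b, y) = -(-9*y + 3)/8 = -(3 - 9*y)/8 = -3/8 + 9*y/8)
J(S) = 15*sqrt(S) (J(S) = (4 + 11)*sqrt(S) = 15*sqrt(S))
1/J(h(2, 15)) = 1/(15*sqrt(-3/8 + (9/8)*15)) = 1/(15*sqrt(-3/8 + 135/8)) = 1/(15*sqrt(33/2)) = 1/(15*(sqrt(66)/2)) = 1/(15*sqrt(66)/2) = sqrt(66)/495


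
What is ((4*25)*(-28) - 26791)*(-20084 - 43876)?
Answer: 1892640360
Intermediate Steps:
((4*25)*(-28) - 26791)*(-20084 - 43876) = (100*(-28) - 26791)*(-63960) = (-2800 - 26791)*(-63960) = -29591*(-63960) = 1892640360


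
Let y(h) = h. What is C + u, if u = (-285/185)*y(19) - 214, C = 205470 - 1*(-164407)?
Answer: 13676448/37 ≈ 3.6963e+5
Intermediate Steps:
C = 369877 (C = 205470 + 164407 = 369877)
u = -9001/37 (u = -285/185*19 - 214 = -285*1/185*19 - 214 = -57/37*19 - 214 = -1083/37 - 214 = -9001/37 ≈ -243.27)
C + u = 369877 - 9001/37 = 13676448/37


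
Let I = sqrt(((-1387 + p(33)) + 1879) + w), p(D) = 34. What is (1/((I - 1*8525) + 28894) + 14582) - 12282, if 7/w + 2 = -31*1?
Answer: 31490579384777/13691555962 - sqrt(572583)/13691555962 ≈ 2300.0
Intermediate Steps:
w = -7/33 (w = 7/(-2 - 31*1) = 7/(-2 - 31) = 7/(-33) = 7*(-1/33) = -7/33 ≈ -0.21212)
I = sqrt(572583)/33 (I = sqrt(((-1387 + 34) + 1879) - 7/33) = sqrt((-1353 + 1879) - 7/33) = sqrt(526 - 7/33) = sqrt(17351/33) = sqrt(572583)/33 ≈ 22.930)
(1/((I - 1*8525) + 28894) + 14582) - 12282 = (1/((sqrt(572583)/33 - 1*8525) + 28894) + 14582) - 12282 = (1/((sqrt(572583)/33 - 8525) + 28894) + 14582) - 12282 = (1/((-8525 + sqrt(572583)/33) + 28894) + 14582) - 12282 = (1/(20369 + sqrt(572583)/33) + 14582) - 12282 = (14582 + 1/(20369 + sqrt(572583)/33)) - 12282 = 2300 + 1/(20369 + sqrt(572583)/33)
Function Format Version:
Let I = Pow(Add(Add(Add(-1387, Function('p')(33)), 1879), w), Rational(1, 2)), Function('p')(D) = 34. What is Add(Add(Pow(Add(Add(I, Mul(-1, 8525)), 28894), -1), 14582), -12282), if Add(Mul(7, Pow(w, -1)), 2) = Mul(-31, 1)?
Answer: Add(Rational(31490579384777, 13691555962), Mul(Rational(-1, 13691555962), Pow(572583, Rational(1, 2)))) ≈ 2300.0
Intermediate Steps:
w = Rational(-7, 33) (w = Mul(7, Pow(Add(-2, Mul(-31, 1)), -1)) = Mul(7, Pow(Add(-2, -31), -1)) = Mul(7, Pow(-33, -1)) = Mul(7, Rational(-1, 33)) = Rational(-7, 33) ≈ -0.21212)
I = Mul(Rational(1, 33), Pow(572583, Rational(1, 2))) (I = Pow(Add(Add(Add(-1387, 34), 1879), Rational(-7, 33)), Rational(1, 2)) = Pow(Add(Add(-1353, 1879), Rational(-7, 33)), Rational(1, 2)) = Pow(Add(526, Rational(-7, 33)), Rational(1, 2)) = Pow(Rational(17351, 33), Rational(1, 2)) = Mul(Rational(1, 33), Pow(572583, Rational(1, 2))) ≈ 22.930)
Add(Add(Pow(Add(Add(I, Mul(-1, 8525)), 28894), -1), 14582), -12282) = Add(Add(Pow(Add(Add(Mul(Rational(1, 33), Pow(572583, Rational(1, 2))), Mul(-1, 8525)), 28894), -1), 14582), -12282) = Add(Add(Pow(Add(Add(Mul(Rational(1, 33), Pow(572583, Rational(1, 2))), -8525), 28894), -1), 14582), -12282) = Add(Add(Pow(Add(Add(-8525, Mul(Rational(1, 33), Pow(572583, Rational(1, 2)))), 28894), -1), 14582), -12282) = Add(Add(Pow(Add(20369, Mul(Rational(1, 33), Pow(572583, Rational(1, 2)))), -1), 14582), -12282) = Add(Add(14582, Pow(Add(20369, Mul(Rational(1, 33), Pow(572583, Rational(1, 2)))), -1)), -12282) = Add(2300, Pow(Add(20369, Mul(Rational(1, 33), Pow(572583, Rational(1, 2)))), -1))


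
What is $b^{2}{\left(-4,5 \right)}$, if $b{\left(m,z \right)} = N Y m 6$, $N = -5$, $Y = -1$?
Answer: $14400$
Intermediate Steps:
$b{\left(m,z \right)} = 30 m$ ($b{\left(m,z \right)} = \left(-5\right) \left(-1\right) m 6 = 5 \cdot 6 m = 30 m$)
$b^{2}{\left(-4,5 \right)} = \left(30 \left(-4\right)\right)^{2} = \left(-120\right)^{2} = 14400$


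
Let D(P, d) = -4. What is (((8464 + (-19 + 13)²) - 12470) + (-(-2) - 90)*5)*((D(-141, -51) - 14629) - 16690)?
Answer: 138134430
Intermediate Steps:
(((8464 + (-19 + 13)²) - 12470) + (-(-2) - 90)*5)*((D(-141, -51) - 14629) - 16690) = (((8464 + (-19 + 13)²) - 12470) + (-(-2) - 90)*5)*((-4 - 14629) - 16690) = (((8464 + (-6)²) - 12470) + (-1*(-2) - 90)*5)*(-14633 - 16690) = (((8464 + 36) - 12470) + (2 - 90)*5)*(-31323) = ((8500 - 12470) - 88*5)*(-31323) = (-3970 - 440)*(-31323) = -4410*(-31323) = 138134430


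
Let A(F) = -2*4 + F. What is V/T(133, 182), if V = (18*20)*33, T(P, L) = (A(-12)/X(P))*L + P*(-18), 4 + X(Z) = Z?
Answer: -69660/14203 ≈ -4.9046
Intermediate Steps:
X(Z) = -4 + Z
A(F) = -8 + F
T(P, L) = -18*P - 20*L/(-4 + P) (T(P, L) = ((-8 - 12)/(-4 + P))*L + P*(-18) = (-20/(-4 + P))*L - 18*P = -20*L/(-4 + P) - 18*P = -18*P - 20*L/(-4 + P))
V = 11880 (V = 360*33 = 11880)
V/T(133, 182) = 11880/((2*(-10*182 - 9*133*(-4 + 133))/(-4 + 133))) = 11880/((2*(-1820 - 9*133*129)/129)) = 11880/((2*(1/129)*(-1820 - 154413))) = 11880/((2*(1/129)*(-156233))) = 11880/(-312466/129) = 11880*(-129/312466) = -69660/14203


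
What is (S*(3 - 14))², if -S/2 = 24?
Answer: 278784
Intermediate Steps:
S = -48 (S = -2*24 = -48)
(S*(3 - 14))² = (-48*(3 - 14))² = (-48*(-11))² = 528² = 278784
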